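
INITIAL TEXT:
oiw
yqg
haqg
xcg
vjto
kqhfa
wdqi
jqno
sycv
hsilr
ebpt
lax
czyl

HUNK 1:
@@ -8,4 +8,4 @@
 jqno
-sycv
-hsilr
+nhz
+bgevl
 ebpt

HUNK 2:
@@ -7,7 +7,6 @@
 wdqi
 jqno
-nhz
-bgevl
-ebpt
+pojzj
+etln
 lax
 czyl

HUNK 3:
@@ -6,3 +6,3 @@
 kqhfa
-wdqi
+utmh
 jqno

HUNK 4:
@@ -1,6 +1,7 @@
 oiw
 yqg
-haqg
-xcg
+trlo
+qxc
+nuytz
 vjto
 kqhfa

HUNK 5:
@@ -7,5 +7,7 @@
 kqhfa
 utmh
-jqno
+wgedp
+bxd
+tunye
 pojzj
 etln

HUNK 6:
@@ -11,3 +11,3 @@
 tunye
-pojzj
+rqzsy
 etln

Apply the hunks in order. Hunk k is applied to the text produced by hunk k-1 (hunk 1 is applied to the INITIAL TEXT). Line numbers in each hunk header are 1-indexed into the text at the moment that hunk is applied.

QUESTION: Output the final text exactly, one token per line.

Hunk 1: at line 8 remove [sycv,hsilr] add [nhz,bgevl] -> 13 lines: oiw yqg haqg xcg vjto kqhfa wdqi jqno nhz bgevl ebpt lax czyl
Hunk 2: at line 7 remove [nhz,bgevl,ebpt] add [pojzj,etln] -> 12 lines: oiw yqg haqg xcg vjto kqhfa wdqi jqno pojzj etln lax czyl
Hunk 3: at line 6 remove [wdqi] add [utmh] -> 12 lines: oiw yqg haqg xcg vjto kqhfa utmh jqno pojzj etln lax czyl
Hunk 4: at line 1 remove [haqg,xcg] add [trlo,qxc,nuytz] -> 13 lines: oiw yqg trlo qxc nuytz vjto kqhfa utmh jqno pojzj etln lax czyl
Hunk 5: at line 7 remove [jqno] add [wgedp,bxd,tunye] -> 15 lines: oiw yqg trlo qxc nuytz vjto kqhfa utmh wgedp bxd tunye pojzj etln lax czyl
Hunk 6: at line 11 remove [pojzj] add [rqzsy] -> 15 lines: oiw yqg trlo qxc nuytz vjto kqhfa utmh wgedp bxd tunye rqzsy etln lax czyl

Answer: oiw
yqg
trlo
qxc
nuytz
vjto
kqhfa
utmh
wgedp
bxd
tunye
rqzsy
etln
lax
czyl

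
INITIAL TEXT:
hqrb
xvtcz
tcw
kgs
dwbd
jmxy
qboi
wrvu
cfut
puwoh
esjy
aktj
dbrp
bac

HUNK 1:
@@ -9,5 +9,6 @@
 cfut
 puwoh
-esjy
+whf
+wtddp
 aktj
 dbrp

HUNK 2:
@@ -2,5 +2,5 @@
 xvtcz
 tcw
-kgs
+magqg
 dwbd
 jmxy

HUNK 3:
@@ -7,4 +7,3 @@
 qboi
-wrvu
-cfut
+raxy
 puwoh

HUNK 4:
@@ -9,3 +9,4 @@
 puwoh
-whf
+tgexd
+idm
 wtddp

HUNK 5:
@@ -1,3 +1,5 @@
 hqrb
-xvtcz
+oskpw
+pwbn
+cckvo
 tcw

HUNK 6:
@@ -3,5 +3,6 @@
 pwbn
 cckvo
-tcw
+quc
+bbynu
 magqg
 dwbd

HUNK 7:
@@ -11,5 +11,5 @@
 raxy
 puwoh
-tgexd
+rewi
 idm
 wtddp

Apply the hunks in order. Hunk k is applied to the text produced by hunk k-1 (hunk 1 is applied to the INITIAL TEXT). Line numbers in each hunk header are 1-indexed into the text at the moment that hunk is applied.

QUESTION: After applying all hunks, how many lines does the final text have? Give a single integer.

Hunk 1: at line 9 remove [esjy] add [whf,wtddp] -> 15 lines: hqrb xvtcz tcw kgs dwbd jmxy qboi wrvu cfut puwoh whf wtddp aktj dbrp bac
Hunk 2: at line 2 remove [kgs] add [magqg] -> 15 lines: hqrb xvtcz tcw magqg dwbd jmxy qboi wrvu cfut puwoh whf wtddp aktj dbrp bac
Hunk 3: at line 7 remove [wrvu,cfut] add [raxy] -> 14 lines: hqrb xvtcz tcw magqg dwbd jmxy qboi raxy puwoh whf wtddp aktj dbrp bac
Hunk 4: at line 9 remove [whf] add [tgexd,idm] -> 15 lines: hqrb xvtcz tcw magqg dwbd jmxy qboi raxy puwoh tgexd idm wtddp aktj dbrp bac
Hunk 5: at line 1 remove [xvtcz] add [oskpw,pwbn,cckvo] -> 17 lines: hqrb oskpw pwbn cckvo tcw magqg dwbd jmxy qboi raxy puwoh tgexd idm wtddp aktj dbrp bac
Hunk 6: at line 3 remove [tcw] add [quc,bbynu] -> 18 lines: hqrb oskpw pwbn cckvo quc bbynu magqg dwbd jmxy qboi raxy puwoh tgexd idm wtddp aktj dbrp bac
Hunk 7: at line 11 remove [tgexd] add [rewi] -> 18 lines: hqrb oskpw pwbn cckvo quc bbynu magqg dwbd jmxy qboi raxy puwoh rewi idm wtddp aktj dbrp bac
Final line count: 18

Answer: 18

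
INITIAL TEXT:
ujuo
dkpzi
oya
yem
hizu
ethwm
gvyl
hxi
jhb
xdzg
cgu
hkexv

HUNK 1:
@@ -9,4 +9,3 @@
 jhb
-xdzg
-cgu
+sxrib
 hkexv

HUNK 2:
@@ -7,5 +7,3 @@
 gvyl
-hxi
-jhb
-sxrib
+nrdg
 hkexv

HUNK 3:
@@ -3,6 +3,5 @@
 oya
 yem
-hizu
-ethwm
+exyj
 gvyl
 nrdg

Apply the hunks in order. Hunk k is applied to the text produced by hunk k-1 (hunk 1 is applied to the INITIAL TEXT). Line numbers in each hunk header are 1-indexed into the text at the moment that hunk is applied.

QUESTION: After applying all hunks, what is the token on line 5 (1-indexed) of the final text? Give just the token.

Answer: exyj

Derivation:
Hunk 1: at line 9 remove [xdzg,cgu] add [sxrib] -> 11 lines: ujuo dkpzi oya yem hizu ethwm gvyl hxi jhb sxrib hkexv
Hunk 2: at line 7 remove [hxi,jhb,sxrib] add [nrdg] -> 9 lines: ujuo dkpzi oya yem hizu ethwm gvyl nrdg hkexv
Hunk 3: at line 3 remove [hizu,ethwm] add [exyj] -> 8 lines: ujuo dkpzi oya yem exyj gvyl nrdg hkexv
Final line 5: exyj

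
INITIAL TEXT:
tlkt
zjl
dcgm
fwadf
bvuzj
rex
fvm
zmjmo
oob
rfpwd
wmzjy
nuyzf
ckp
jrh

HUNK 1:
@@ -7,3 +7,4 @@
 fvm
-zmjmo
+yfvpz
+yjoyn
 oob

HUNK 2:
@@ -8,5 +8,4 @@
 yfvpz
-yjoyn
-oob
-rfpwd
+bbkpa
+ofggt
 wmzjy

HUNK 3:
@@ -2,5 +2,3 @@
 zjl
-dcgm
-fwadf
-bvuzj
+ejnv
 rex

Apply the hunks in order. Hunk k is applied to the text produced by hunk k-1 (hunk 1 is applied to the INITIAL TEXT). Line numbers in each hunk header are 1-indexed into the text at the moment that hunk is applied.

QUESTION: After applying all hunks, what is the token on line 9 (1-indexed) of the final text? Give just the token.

Hunk 1: at line 7 remove [zmjmo] add [yfvpz,yjoyn] -> 15 lines: tlkt zjl dcgm fwadf bvuzj rex fvm yfvpz yjoyn oob rfpwd wmzjy nuyzf ckp jrh
Hunk 2: at line 8 remove [yjoyn,oob,rfpwd] add [bbkpa,ofggt] -> 14 lines: tlkt zjl dcgm fwadf bvuzj rex fvm yfvpz bbkpa ofggt wmzjy nuyzf ckp jrh
Hunk 3: at line 2 remove [dcgm,fwadf,bvuzj] add [ejnv] -> 12 lines: tlkt zjl ejnv rex fvm yfvpz bbkpa ofggt wmzjy nuyzf ckp jrh
Final line 9: wmzjy

Answer: wmzjy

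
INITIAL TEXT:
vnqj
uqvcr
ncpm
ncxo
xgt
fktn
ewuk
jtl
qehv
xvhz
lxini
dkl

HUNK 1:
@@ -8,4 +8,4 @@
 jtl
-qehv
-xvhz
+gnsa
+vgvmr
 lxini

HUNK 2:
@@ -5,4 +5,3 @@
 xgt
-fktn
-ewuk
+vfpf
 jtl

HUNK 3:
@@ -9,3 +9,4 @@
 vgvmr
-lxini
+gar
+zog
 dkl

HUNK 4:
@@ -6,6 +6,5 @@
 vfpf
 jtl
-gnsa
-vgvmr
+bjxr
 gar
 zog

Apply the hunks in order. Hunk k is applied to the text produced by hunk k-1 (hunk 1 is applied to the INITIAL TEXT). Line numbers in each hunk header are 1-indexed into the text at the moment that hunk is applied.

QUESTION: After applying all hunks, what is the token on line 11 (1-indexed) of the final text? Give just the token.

Answer: dkl

Derivation:
Hunk 1: at line 8 remove [qehv,xvhz] add [gnsa,vgvmr] -> 12 lines: vnqj uqvcr ncpm ncxo xgt fktn ewuk jtl gnsa vgvmr lxini dkl
Hunk 2: at line 5 remove [fktn,ewuk] add [vfpf] -> 11 lines: vnqj uqvcr ncpm ncxo xgt vfpf jtl gnsa vgvmr lxini dkl
Hunk 3: at line 9 remove [lxini] add [gar,zog] -> 12 lines: vnqj uqvcr ncpm ncxo xgt vfpf jtl gnsa vgvmr gar zog dkl
Hunk 4: at line 6 remove [gnsa,vgvmr] add [bjxr] -> 11 lines: vnqj uqvcr ncpm ncxo xgt vfpf jtl bjxr gar zog dkl
Final line 11: dkl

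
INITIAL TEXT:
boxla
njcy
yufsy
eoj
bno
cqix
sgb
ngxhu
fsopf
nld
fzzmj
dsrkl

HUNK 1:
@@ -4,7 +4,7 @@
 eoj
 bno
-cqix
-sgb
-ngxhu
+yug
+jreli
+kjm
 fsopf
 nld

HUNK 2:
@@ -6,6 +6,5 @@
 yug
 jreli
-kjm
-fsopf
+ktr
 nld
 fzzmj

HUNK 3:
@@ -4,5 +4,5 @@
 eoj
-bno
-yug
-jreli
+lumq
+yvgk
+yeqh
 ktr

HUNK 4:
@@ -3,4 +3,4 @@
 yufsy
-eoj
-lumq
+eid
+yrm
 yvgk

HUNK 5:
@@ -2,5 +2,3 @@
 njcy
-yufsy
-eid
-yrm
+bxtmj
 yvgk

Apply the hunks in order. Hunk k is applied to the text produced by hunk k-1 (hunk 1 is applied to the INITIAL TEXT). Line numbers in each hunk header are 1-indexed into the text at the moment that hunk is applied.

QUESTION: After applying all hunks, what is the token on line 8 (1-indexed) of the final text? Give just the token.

Answer: fzzmj

Derivation:
Hunk 1: at line 4 remove [cqix,sgb,ngxhu] add [yug,jreli,kjm] -> 12 lines: boxla njcy yufsy eoj bno yug jreli kjm fsopf nld fzzmj dsrkl
Hunk 2: at line 6 remove [kjm,fsopf] add [ktr] -> 11 lines: boxla njcy yufsy eoj bno yug jreli ktr nld fzzmj dsrkl
Hunk 3: at line 4 remove [bno,yug,jreli] add [lumq,yvgk,yeqh] -> 11 lines: boxla njcy yufsy eoj lumq yvgk yeqh ktr nld fzzmj dsrkl
Hunk 4: at line 3 remove [eoj,lumq] add [eid,yrm] -> 11 lines: boxla njcy yufsy eid yrm yvgk yeqh ktr nld fzzmj dsrkl
Hunk 5: at line 2 remove [yufsy,eid,yrm] add [bxtmj] -> 9 lines: boxla njcy bxtmj yvgk yeqh ktr nld fzzmj dsrkl
Final line 8: fzzmj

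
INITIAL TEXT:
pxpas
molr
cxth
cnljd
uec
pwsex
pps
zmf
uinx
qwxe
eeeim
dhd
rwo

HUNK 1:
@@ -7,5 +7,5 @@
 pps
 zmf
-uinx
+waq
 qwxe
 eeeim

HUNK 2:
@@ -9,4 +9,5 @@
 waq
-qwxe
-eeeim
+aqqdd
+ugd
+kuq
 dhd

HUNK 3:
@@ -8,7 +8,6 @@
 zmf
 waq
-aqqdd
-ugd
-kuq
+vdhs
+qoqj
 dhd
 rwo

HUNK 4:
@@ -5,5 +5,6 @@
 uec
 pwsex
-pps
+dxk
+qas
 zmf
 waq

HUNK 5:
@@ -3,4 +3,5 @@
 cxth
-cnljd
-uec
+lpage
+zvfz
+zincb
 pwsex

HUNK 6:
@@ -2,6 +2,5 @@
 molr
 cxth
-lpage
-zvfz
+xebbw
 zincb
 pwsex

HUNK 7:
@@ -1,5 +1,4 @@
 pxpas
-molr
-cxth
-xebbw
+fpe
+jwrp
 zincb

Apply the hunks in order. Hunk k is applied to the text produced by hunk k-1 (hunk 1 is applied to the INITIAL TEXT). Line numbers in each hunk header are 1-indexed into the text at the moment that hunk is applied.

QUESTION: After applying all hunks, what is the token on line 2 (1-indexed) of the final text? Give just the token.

Answer: fpe

Derivation:
Hunk 1: at line 7 remove [uinx] add [waq] -> 13 lines: pxpas molr cxth cnljd uec pwsex pps zmf waq qwxe eeeim dhd rwo
Hunk 2: at line 9 remove [qwxe,eeeim] add [aqqdd,ugd,kuq] -> 14 lines: pxpas molr cxth cnljd uec pwsex pps zmf waq aqqdd ugd kuq dhd rwo
Hunk 3: at line 8 remove [aqqdd,ugd,kuq] add [vdhs,qoqj] -> 13 lines: pxpas molr cxth cnljd uec pwsex pps zmf waq vdhs qoqj dhd rwo
Hunk 4: at line 5 remove [pps] add [dxk,qas] -> 14 lines: pxpas molr cxth cnljd uec pwsex dxk qas zmf waq vdhs qoqj dhd rwo
Hunk 5: at line 3 remove [cnljd,uec] add [lpage,zvfz,zincb] -> 15 lines: pxpas molr cxth lpage zvfz zincb pwsex dxk qas zmf waq vdhs qoqj dhd rwo
Hunk 6: at line 2 remove [lpage,zvfz] add [xebbw] -> 14 lines: pxpas molr cxth xebbw zincb pwsex dxk qas zmf waq vdhs qoqj dhd rwo
Hunk 7: at line 1 remove [molr,cxth,xebbw] add [fpe,jwrp] -> 13 lines: pxpas fpe jwrp zincb pwsex dxk qas zmf waq vdhs qoqj dhd rwo
Final line 2: fpe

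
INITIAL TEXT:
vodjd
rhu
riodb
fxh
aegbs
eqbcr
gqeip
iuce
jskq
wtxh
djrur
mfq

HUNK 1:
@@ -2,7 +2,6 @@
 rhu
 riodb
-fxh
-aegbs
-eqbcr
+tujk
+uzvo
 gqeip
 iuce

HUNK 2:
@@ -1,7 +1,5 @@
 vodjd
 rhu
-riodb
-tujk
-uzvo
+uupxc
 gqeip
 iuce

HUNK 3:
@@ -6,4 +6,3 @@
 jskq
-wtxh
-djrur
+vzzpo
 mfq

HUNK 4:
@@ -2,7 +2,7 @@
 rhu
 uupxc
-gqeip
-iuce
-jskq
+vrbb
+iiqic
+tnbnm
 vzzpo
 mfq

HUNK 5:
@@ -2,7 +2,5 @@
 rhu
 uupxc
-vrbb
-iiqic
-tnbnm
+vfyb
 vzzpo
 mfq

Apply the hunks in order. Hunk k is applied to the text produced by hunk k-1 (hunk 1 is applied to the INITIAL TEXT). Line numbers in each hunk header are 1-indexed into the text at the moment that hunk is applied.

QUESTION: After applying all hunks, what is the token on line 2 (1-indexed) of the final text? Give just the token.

Hunk 1: at line 2 remove [fxh,aegbs,eqbcr] add [tujk,uzvo] -> 11 lines: vodjd rhu riodb tujk uzvo gqeip iuce jskq wtxh djrur mfq
Hunk 2: at line 1 remove [riodb,tujk,uzvo] add [uupxc] -> 9 lines: vodjd rhu uupxc gqeip iuce jskq wtxh djrur mfq
Hunk 3: at line 6 remove [wtxh,djrur] add [vzzpo] -> 8 lines: vodjd rhu uupxc gqeip iuce jskq vzzpo mfq
Hunk 4: at line 2 remove [gqeip,iuce,jskq] add [vrbb,iiqic,tnbnm] -> 8 lines: vodjd rhu uupxc vrbb iiqic tnbnm vzzpo mfq
Hunk 5: at line 2 remove [vrbb,iiqic,tnbnm] add [vfyb] -> 6 lines: vodjd rhu uupxc vfyb vzzpo mfq
Final line 2: rhu

Answer: rhu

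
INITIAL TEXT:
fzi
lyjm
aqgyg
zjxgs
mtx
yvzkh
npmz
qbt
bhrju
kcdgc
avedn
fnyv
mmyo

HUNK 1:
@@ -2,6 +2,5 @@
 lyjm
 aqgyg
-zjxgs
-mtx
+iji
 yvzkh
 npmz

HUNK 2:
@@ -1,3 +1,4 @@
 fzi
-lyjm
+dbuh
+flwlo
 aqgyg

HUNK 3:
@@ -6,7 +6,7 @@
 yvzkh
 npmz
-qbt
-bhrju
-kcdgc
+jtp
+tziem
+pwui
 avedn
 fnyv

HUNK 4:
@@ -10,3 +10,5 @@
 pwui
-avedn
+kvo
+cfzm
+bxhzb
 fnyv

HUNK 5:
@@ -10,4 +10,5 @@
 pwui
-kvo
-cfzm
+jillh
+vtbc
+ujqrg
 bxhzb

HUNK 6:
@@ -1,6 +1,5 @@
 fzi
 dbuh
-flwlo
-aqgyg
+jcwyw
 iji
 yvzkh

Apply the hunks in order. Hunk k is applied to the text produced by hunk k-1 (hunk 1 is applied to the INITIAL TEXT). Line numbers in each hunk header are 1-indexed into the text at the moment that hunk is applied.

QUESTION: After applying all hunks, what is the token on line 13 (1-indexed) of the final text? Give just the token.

Answer: bxhzb

Derivation:
Hunk 1: at line 2 remove [zjxgs,mtx] add [iji] -> 12 lines: fzi lyjm aqgyg iji yvzkh npmz qbt bhrju kcdgc avedn fnyv mmyo
Hunk 2: at line 1 remove [lyjm] add [dbuh,flwlo] -> 13 lines: fzi dbuh flwlo aqgyg iji yvzkh npmz qbt bhrju kcdgc avedn fnyv mmyo
Hunk 3: at line 6 remove [qbt,bhrju,kcdgc] add [jtp,tziem,pwui] -> 13 lines: fzi dbuh flwlo aqgyg iji yvzkh npmz jtp tziem pwui avedn fnyv mmyo
Hunk 4: at line 10 remove [avedn] add [kvo,cfzm,bxhzb] -> 15 lines: fzi dbuh flwlo aqgyg iji yvzkh npmz jtp tziem pwui kvo cfzm bxhzb fnyv mmyo
Hunk 5: at line 10 remove [kvo,cfzm] add [jillh,vtbc,ujqrg] -> 16 lines: fzi dbuh flwlo aqgyg iji yvzkh npmz jtp tziem pwui jillh vtbc ujqrg bxhzb fnyv mmyo
Hunk 6: at line 1 remove [flwlo,aqgyg] add [jcwyw] -> 15 lines: fzi dbuh jcwyw iji yvzkh npmz jtp tziem pwui jillh vtbc ujqrg bxhzb fnyv mmyo
Final line 13: bxhzb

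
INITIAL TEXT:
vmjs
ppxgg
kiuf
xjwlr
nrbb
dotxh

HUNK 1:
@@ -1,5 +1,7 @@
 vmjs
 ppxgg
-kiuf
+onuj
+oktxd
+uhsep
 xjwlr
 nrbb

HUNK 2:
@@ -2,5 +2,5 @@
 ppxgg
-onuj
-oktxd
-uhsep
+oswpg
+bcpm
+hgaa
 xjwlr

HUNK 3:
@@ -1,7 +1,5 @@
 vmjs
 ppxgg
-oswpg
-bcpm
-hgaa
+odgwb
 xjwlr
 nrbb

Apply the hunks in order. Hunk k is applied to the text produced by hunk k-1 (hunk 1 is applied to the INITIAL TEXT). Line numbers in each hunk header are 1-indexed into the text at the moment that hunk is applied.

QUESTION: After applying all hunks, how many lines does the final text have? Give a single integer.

Hunk 1: at line 1 remove [kiuf] add [onuj,oktxd,uhsep] -> 8 lines: vmjs ppxgg onuj oktxd uhsep xjwlr nrbb dotxh
Hunk 2: at line 2 remove [onuj,oktxd,uhsep] add [oswpg,bcpm,hgaa] -> 8 lines: vmjs ppxgg oswpg bcpm hgaa xjwlr nrbb dotxh
Hunk 3: at line 1 remove [oswpg,bcpm,hgaa] add [odgwb] -> 6 lines: vmjs ppxgg odgwb xjwlr nrbb dotxh
Final line count: 6

Answer: 6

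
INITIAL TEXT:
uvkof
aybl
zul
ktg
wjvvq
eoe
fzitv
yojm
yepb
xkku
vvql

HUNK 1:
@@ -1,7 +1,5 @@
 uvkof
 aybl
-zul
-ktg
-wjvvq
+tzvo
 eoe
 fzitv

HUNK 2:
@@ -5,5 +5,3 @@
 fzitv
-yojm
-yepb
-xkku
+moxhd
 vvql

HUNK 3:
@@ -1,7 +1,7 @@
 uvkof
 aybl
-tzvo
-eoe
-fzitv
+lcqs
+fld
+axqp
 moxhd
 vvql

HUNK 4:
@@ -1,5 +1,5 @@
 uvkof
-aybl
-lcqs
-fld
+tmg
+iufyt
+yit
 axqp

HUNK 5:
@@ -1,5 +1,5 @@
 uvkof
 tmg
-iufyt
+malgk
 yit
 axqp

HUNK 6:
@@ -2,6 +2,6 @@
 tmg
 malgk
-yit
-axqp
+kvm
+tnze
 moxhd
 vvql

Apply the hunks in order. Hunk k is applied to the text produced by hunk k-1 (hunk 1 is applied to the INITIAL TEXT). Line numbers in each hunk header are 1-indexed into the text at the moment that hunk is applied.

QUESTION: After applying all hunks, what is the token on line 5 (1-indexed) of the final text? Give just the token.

Answer: tnze

Derivation:
Hunk 1: at line 1 remove [zul,ktg,wjvvq] add [tzvo] -> 9 lines: uvkof aybl tzvo eoe fzitv yojm yepb xkku vvql
Hunk 2: at line 5 remove [yojm,yepb,xkku] add [moxhd] -> 7 lines: uvkof aybl tzvo eoe fzitv moxhd vvql
Hunk 3: at line 1 remove [tzvo,eoe,fzitv] add [lcqs,fld,axqp] -> 7 lines: uvkof aybl lcqs fld axqp moxhd vvql
Hunk 4: at line 1 remove [aybl,lcqs,fld] add [tmg,iufyt,yit] -> 7 lines: uvkof tmg iufyt yit axqp moxhd vvql
Hunk 5: at line 1 remove [iufyt] add [malgk] -> 7 lines: uvkof tmg malgk yit axqp moxhd vvql
Hunk 6: at line 2 remove [yit,axqp] add [kvm,tnze] -> 7 lines: uvkof tmg malgk kvm tnze moxhd vvql
Final line 5: tnze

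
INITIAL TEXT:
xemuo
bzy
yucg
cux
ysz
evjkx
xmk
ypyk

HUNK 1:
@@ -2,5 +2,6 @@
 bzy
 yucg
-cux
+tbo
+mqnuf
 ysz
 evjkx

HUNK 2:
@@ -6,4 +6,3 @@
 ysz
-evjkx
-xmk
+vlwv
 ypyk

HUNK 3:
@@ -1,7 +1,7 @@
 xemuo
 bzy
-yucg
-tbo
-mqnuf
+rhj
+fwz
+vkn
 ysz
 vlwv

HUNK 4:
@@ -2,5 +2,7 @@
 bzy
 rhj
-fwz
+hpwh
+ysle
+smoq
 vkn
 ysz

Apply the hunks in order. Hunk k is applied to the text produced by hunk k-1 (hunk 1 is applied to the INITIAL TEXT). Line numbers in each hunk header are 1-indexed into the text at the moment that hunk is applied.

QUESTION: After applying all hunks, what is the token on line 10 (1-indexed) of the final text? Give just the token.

Answer: ypyk

Derivation:
Hunk 1: at line 2 remove [cux] add [tbo,mqnuf] -> 9 lines: xemuo bzy yucg tbo mqnuf ysz evjkx xmk ypyk
Hunk 2: at line 6 remove [evjkx,xmk] add [vlwv] -> 8 lines: xemuo bzy yucg tbo mqnuf ysz vlwv ypyk
Hunk 3: at line 1 remove [yucg,tbo,mqnuf] add [rhj,fwz,vkn] -> 8 lines: xemuo bzy rhj fwz vkn ysz vlwv ypyk
Hunk 4: at line 2 remove [fwz] add [hpwh,ysle,smoq] -> 10 lines: xemuo bzy rhj hpwh ysle smoq vkn ysz vlwv ypyk
Final line 10: ypyk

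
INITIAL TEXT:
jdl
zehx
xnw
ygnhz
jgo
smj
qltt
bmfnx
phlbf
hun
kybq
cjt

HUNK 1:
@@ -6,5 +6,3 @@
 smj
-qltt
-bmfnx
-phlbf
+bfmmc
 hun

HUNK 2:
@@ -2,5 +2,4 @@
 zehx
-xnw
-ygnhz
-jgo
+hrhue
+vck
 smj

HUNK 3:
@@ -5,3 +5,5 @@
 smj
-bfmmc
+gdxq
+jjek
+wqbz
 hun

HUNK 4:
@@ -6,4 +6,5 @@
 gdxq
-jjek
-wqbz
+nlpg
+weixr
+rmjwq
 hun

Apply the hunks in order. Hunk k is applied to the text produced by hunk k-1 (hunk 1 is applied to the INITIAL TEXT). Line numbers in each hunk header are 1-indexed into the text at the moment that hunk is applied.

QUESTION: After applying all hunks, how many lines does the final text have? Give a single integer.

Hunk 1: at line 6 remove [qltt,bmfnx,phlbf] add [bfmmc] -> 10 lines: jdl zehx xnw ygnhz jgo smj bfmmc hun kybq cjt
Hunk 2: at line 2 remove [xnw,ygnhz,jgo] add [hrhue,vck] -> 9 lines: jdl zehx hrhue vck smj bfmmc hun kybq cjt
Hunk 3: at line 5 remove [bfmmc] add [gdxq,jjek,wqbz] -> 11 lines: jdl zehx hrhue vck smj gdxq jjek wqbz hun kybq cjt
Hunk 4: at line 6 remove [jjek,wqbz] add [nlpg,weixr,rmjwq] -> 12 lines: jdl zehx hrhue vck smj gdxq nlpg weixr rmjwq hun kybq cjt
Final line count: 12

Answer: 12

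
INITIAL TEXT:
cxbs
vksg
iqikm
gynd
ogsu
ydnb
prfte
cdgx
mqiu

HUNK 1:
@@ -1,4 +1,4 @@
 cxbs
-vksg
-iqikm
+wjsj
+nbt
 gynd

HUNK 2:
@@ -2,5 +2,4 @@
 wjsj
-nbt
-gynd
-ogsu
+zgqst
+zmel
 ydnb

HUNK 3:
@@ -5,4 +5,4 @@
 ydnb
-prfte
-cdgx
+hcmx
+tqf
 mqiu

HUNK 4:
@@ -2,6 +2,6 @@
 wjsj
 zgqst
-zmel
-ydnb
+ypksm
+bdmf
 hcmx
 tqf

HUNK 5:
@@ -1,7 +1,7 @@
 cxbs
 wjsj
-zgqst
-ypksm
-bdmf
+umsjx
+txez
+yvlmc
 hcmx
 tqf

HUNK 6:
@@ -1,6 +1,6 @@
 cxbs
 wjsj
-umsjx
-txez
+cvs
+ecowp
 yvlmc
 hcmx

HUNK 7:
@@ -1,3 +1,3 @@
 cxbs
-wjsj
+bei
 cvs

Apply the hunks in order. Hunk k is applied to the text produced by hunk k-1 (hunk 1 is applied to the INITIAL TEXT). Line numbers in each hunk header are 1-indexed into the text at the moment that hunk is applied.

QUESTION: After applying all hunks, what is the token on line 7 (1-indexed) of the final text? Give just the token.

Answer: tqf

Derivation:
Hunk 1: at line 1 remove [vksg,iqikm] add [wjsj,nbt] -> 9 lines: cxbs wjsj nbt gynd ogsu ydnb prfte cdgx mqiu
Hunk 2: at line 2 remove [nbt,gynd,ogsu] add [zgqst,zmel] -> 8 lines: cxbs wjsj zgqst zmel ydnb prfte cdgx mqiu
Hunk 3: at line 5 remove [prfte,cdgx] add [hcmx,tqf] -> 8 lines: cxbs wjsj zgqst zmel ydnb hcmx tqf mqiu
Hunk 4: at line 2 remove [zmel,ydnb] add [ypksm,bdmf] -> 8 lines: cxbs wjsj zgqst ypksm bdmf hcmx tqf mqiu
Hunk 5: at line 1 remove [zgqst,ypksm,bdmf] add [umsjx,txez,yvlmc] -> 8 lines: cxbs wjsj umsjx txez yvlmc hcmx tqf mqiu
Hunk 6: at line 1 remove [umsjx,txez] add [cvs,ecowp] -> 8 lines: cxbs wjsj cvs ecowp yvlmc hcmx tqf mqiu
Hunk 7: at line 1 remove [wjsj] add [bei] -> 8 lines: cxbs bei cvs ecowp yvlmc hcmx tqf mqiu
Final line 7: tqf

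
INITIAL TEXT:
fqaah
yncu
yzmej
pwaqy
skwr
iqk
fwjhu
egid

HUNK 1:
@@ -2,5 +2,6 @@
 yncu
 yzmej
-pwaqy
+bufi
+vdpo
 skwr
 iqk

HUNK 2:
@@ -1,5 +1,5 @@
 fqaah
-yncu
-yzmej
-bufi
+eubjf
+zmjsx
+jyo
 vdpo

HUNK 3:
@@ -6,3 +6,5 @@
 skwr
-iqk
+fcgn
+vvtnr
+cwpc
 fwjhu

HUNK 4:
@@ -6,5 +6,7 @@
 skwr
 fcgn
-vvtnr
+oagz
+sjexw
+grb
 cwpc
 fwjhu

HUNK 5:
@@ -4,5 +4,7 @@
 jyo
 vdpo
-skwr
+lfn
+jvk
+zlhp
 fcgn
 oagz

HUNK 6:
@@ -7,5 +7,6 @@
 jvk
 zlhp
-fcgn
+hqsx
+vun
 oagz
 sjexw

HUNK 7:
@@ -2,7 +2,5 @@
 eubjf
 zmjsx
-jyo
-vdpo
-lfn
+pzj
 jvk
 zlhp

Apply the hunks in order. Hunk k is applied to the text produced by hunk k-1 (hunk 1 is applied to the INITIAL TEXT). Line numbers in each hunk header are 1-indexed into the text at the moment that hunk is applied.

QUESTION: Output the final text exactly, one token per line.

Answer: fqaah
eubjf
zmjsx
pzj
jvk
zlhp
hqsx
vun
oagz
sjexw
grb
cwpc
fwjhu
egid

Derivation:
Hunk 1: at line 2 remove [pwaqy] add [bufi,vdpo] -> 9 lines: fqaah yncu yzmej bufi vdpo skwr iqk fwjhu egid
Hunk 2: at line 1 remove [yncu,yzmej,bufi] add [eubjf,zmjsx,jyo] -> 9 lines: fqaah eubjf zmjsx jyo vdpo skwr iqk fwjhu egid
Hunk 3: at line 6 remove [iqk] add [fcgn,vvtnr,cwpc] -> 11 lines: fqaah eubjf zmjsx jyo vdpo skwr fcgn vvtnr cwpc fwjhu egid
Hunk 4: at line 6 remove [vvtnr] add [oagz,sjexw,grb] -> 13 lines: fqaah eubjf zmjsx jyo vdpo skwr fcgn oagz sjexw grb cwpc fwjhu egid
Hunk 5: at line 4 remove [skwr] add [lfn,jvk,zlhp] -> 15 lines: fqaah eubjf zmjsx jyo vdpo lfn jvk zlhp fcgn oagz sjexw grb cwpc fwjhu egid
Hunk 6: at line 7 remove [fcgn] add [hqsx,vun] -> 16 lines: fqaah eubjf zmjsx jyo vdpo lfn jvk zlhp hqsx vun oagz sjexw grb cwpc fwjhu egid
Hunk 7: at line 2 remove [jyo,vdpo,lfn] add [pzj] -> 14 lines: fqaah eubjf zmjsx pzj jvk zlhp hqsx vun oagz sjexw grb cwpc fwjhu egid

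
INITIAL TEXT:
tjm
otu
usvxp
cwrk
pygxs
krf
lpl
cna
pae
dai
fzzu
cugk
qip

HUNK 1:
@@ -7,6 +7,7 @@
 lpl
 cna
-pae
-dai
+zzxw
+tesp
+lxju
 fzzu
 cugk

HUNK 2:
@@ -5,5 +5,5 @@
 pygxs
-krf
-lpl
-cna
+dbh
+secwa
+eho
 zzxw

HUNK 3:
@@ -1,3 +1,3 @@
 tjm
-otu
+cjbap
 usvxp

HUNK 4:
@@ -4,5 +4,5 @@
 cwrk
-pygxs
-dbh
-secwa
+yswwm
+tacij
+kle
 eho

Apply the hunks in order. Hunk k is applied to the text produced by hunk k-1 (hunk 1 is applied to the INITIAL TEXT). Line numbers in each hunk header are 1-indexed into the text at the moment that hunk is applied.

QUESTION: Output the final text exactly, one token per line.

Hunk 1: at line 7 remove [pae,dai] add [zzxw,tesp,lxju] -> 14 lines: tjm otu usvxp cwrk pygxs krf lpl cna zzxw tesp lxju fzzu cugk qip
Hunk 2: at line 5 remove [krf,lpl,cna] add [dbh,secwa,eho] -> 14 lines: tjm otu usvxp cwrk pygxs dbh secwa eho zzxw tesp lxju fzzu cugk qip
Hunk 3: at line 1 remove [otu] add [cjbap] -> 14 lines: tjm cjbap usvxp cwrk pygxs dbh secwa eho zzxw tesp lxju fzzu cugk qip
Hunk 4: at line 4 remove [pygxs,dbh,secwa] add [yswwm,tacij,kle] -> 14 lines: tjm cjbap usvxp cwrk yswwm tacij kle eho zzxw tesp lxju fzzu cugk qip

Answer: tjm
cjbap
usvxp
cwrk
yswwm
tacij
kle
eho
zzxw
tesp
lxju
fzzu
cugk
qip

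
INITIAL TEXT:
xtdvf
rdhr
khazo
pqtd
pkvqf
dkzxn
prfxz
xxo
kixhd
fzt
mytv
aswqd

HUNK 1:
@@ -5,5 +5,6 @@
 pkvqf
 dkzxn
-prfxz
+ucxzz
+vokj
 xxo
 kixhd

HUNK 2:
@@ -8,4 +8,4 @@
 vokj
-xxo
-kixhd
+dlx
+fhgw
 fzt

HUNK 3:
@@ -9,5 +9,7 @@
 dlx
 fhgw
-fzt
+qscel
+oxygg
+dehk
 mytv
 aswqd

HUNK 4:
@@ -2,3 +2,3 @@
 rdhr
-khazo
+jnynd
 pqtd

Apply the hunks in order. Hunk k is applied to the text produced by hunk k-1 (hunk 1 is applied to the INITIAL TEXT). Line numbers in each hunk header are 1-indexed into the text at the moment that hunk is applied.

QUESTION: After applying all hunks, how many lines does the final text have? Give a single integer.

Answer: 15

Derivation:
Hunk 1: at line 5 remove [prfxz] add [ucxzz,vokj] -> 13 lines: xtdvf rdhr khazo pqtd pkvqf dkzxn ucxzz vokj xxo kixhd fzt mytv aswqd
Hunk 2: at line 8 remove [xxo,kixhd] add [dlx,fhgw] -> 13 lines: xtdvf rdhr khazo pqtd pkvqf dkzxn ucxzz vokj dlx fhgw fzt mytv aswqd
Hunk 3: at line 9 remove [fzt] add [qscel,oxygg,dehk] -> 15 lines: xtdvf rdhr khazo pqtd pkvqf dkzxn ucxzz vokj dlx fhgw qscel oxygg dehk mytv aswqd
Hunk 4: at line 2 remove [khazo] add [jnynd] -> 15 lines: xtdvf rdhr jnynd pqtd pkvqf dkzxn ucxzz vokj dlx fhgw qscel oxygg dehk mytv aswqd
Final line count: 15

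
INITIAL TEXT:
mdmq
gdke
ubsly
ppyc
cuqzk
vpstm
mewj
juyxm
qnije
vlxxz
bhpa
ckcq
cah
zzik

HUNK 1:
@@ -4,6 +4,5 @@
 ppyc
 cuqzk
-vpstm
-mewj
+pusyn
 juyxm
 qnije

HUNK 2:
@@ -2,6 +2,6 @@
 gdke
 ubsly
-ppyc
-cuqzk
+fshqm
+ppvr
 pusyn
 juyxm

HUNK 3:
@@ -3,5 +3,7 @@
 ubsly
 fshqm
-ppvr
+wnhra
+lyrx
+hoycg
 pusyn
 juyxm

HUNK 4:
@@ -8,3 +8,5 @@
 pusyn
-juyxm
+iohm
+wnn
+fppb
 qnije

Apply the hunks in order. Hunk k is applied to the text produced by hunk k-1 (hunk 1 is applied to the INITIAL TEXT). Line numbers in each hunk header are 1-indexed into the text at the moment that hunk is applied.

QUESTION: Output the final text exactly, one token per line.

Answer: mdmq
gdke
ubsly
fshqm
wnhra
lyrx
hoycg
pusyn
iohm
wnn
fppb
qnije
vlxxz
bhpa
ckcq
cah
zzik

Derivation:
Hunk 1: at line 4 remove [vpstm,mewj] add [pusyn] -> 13 lines: mdmq gdke ubsly ppyc cuqzk pusyn juyxm qnije vlxxz bhpa ckcq cah zzik
Hunk 2: at line 2 remove [ppyc,cuqzk] add [fshqm,ppvr] -> 13 lines: mdmq gdke ubsly fshqm ppvr pusyn juyxm qnije vlxxz bhpa ckcq cah zzik
Hunk 3: at line 3 remove [ppvr] add [wnhra,lyrx,hoycg] -> 15 lines: mdmq gdke ubsly fshqm wnhra lyrx hoycg pusyn juyxm qnije vlxxz bhpa ckcq cah zzik
Hunk 4: at line 8 remove [juyxm] add [iohm,wnn,fppb] -> 17 lines: mdmq gdke ubsly fshqm wnhra lyrx hoycg pusyn iohm wnn fppb qnije vlxxz bhpa ckcq cah zzik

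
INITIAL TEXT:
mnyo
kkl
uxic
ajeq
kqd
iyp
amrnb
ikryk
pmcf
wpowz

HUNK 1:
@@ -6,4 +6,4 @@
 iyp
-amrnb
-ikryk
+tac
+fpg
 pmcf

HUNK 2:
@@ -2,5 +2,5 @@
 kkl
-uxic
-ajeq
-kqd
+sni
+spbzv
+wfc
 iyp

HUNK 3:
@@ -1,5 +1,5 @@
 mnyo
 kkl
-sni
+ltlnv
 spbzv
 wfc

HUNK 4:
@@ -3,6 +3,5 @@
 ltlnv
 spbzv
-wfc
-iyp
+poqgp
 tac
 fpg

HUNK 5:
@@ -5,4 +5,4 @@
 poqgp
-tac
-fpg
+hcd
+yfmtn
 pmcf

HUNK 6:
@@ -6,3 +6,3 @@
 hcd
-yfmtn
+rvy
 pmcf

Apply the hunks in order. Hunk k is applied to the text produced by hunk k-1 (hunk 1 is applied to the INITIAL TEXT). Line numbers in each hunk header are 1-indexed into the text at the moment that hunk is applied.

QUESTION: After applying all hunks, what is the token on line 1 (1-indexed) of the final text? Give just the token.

Answer: mnyo

Derivation:
Hunk 1: at line 6 remove [amrnb,ikryk] add [tac,fpg] -> 10 lines: mnyo kkl uxic ajeq kqd iyp tac fpg pmcf wpowz
Hunk 2: at line 2 remove [uxic,ajeq,kqd] add [sni,spbzv,wfc] -> 10 lines: mnyo kkl sni spbzv wfc iyp tac fpg pmcf wpowz
Hunk 3: at line 1 remove [sni] add [ltlnv] -> 10 lines: mnyo kkl ltlnv spbzv wfc iyp tac fpg pmcf wpowz
Hunk 4: at line 3 remove [wfc,iyp] add [poqgp] -> 9 lines: mnyo kkl ltlnv spbzv poqgp tac fpg pmcf wpowz
Hunk 5: at line 5 remove [tac,fpg] add [hcd,yfmtn] -> 9 lines: mnyo kkl ltlnv spbzv poqgp hcd yfmtn pmcf wpowz
Hunk 6: at line 6 remove [yfmtn] add [rvy] -> 9 lines: mnyo kkl ltlnv spbzv poqgp hcd rvy pmcf wpowz
Final line 1: mnyo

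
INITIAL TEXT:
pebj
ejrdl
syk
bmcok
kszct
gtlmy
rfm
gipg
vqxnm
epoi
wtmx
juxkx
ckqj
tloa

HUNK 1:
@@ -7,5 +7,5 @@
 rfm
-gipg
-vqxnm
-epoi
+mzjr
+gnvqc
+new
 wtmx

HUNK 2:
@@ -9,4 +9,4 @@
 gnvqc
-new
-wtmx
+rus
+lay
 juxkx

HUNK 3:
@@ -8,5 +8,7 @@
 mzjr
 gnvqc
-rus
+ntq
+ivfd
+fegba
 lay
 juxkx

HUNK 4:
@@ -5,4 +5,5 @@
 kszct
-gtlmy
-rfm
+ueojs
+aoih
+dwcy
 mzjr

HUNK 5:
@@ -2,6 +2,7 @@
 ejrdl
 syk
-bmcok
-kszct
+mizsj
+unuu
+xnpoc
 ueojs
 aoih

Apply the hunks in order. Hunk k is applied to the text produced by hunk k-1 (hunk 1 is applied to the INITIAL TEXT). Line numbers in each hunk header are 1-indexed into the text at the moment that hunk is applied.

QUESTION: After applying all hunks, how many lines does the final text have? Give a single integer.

Answer: 18

Derivation:
Hunk 1: at line 7 remove [gipg,vqxnm,epoi] add [mzjr,gnvqc,new] -> 14 lines: pebj ejrdl syk bmcok kszct gtlmy rfm mzjr gnvqc new wtmx juxkx ckqj tloa
Hunk 2: at line 9 remove [new,wtmx] add [rus,lay] -> 14 lines: pebj ejrdl syk bmcok kszct gtlmy rfm mzjr gnvqc rus lay juxkx ckqj tloa
Hunk 3: at line 8 remove [rus] add [ntq,ivfd,fegba] -> 16 lines: pebj ejrdl syk bmcok kszct gtlmy rfm mzjr gnvqc ntq ivfd fegba lay juxkx ckqj tloa
Hunk 4: at line 5 remove [gtlmy,rfm] add [ueojs,aoih,dwcy] -> 17 lines: pebj ejrdl syk bmcok kszct ueojs aoih dwcy mzjr gnvqc ntq ivfd fegba lay juxkx ckqj tloa
Hunk 5: at line 2 remove [bmcok,kszct] add [mizsj,unuu,xnpoc] -> 18 lines: pebj ejrdl syk mizsj unuu xnpoc ueojs aoih dwcy mzjr gnvqc ntq ivfd fegba lay juxkx ckqj tloa
Final line count: 18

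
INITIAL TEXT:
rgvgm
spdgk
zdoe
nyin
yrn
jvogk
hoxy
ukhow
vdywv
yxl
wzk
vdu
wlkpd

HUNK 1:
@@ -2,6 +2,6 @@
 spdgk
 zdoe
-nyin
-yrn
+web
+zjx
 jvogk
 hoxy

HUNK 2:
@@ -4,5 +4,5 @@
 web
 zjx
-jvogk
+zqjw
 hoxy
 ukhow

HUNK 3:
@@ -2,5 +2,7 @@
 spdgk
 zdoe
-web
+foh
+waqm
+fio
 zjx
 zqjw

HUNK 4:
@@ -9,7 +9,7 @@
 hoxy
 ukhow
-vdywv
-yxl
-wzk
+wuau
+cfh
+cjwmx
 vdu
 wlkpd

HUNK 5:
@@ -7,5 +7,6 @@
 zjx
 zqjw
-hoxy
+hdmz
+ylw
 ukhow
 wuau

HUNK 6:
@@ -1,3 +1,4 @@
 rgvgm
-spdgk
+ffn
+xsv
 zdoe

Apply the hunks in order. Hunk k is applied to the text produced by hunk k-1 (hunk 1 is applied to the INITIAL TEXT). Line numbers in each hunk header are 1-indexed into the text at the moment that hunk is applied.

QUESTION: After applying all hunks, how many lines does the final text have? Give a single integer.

Hunk 1: at line 2 remove [nyin,yrn] add [web,zjx] -> 13 lines: rgvgm spdgk zdoe web zjx jvogk hoxy ukhow vdywv yxl wzk vdu wlkpd
Hunk 2: at line 4 remove [jvogk] add [zqjw] -> 13 lines: rgvgm spdgk zdoe web zjx zqjw hoxy ukhow vdywv yxl wzk vdu wlkpd
Hunk 3: at line 2 remove [web] add [foh,waqm,fio] -> 15 lines: rgvgm spdgk zdoe foh waqm fio zjx zqjw hoxy ukhow vdywv yxl wzk vdu wlkpd
Hunk 4: at line 9 remove [vdywv,yxl,wzk] add [wuau,cfh,cjwmx] -> 15 lines: rgvgm spdgk zdoe foh waqm fio zjx zqjw hoxy ukhow wuau cfh cjwmx vdu wlkpd
Hunk 5: at line 7 remove [hoxy] add [hdmz,ylw] -> 16 lines: rgvgm spdgk zdoe foh waqm fio zjx zqjw hdmz ylw ukhow wuau cfh cjwmx vdu wlkpd
Hunk 6: at line 1 remove [spdgk] add [ffn,xsv] -> 17 lines: rgvgm ffn xsv zdoe foh waqm fio zjx zqjw hdmz ylw ukhow wuau cfh cjwmx vdu wlkpd
Final line count: 17

Answer: 17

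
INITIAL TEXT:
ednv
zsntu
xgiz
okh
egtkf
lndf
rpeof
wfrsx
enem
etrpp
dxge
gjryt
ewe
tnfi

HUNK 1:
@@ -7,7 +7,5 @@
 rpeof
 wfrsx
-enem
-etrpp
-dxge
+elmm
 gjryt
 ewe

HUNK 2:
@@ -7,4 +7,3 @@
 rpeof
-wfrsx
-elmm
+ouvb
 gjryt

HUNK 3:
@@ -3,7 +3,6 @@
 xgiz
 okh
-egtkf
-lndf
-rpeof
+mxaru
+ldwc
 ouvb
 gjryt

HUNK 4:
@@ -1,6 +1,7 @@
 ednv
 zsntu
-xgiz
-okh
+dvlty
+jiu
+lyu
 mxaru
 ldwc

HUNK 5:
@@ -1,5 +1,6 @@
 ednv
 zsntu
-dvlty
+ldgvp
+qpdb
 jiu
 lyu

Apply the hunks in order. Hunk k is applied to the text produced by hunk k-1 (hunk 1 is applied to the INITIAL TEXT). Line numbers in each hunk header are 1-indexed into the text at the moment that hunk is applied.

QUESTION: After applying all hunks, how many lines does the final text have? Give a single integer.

Answer: 12

Derivation:
Hunk 1: at line 7 remove [enem,etrpp,dxge] add [elmm] -> 12 lines: ednv zsntu xgiz okh egtkf lndf rpeof wfrsx elmm gjryt ewe tnfi
Hunk 2: at line 7 remove [wfrsx,elmm] add [ouvb] -> 11 lines: ednv zsntu xgiz okh egtkf lndf rpeof ouvb gjryt ewe tnfi
Hunk 3: at line 3 remove [egtkf,lndf,rpeof] add [mxaru,ldwc] -> 10 lines: ednv zsntu xgiz okh mxaru ldwc ouvb gjryt ewe tnfi
Hunk 4: at line 1 remove [xgiz,okh] add [dvlty,jiu,lyu] -> 11 lines: ednv zsntu dvlty jiu lyu mxaru ldwc ouvb gjryt ewe tnfi
Hunk 5: at line 1 remove [dvlty] add [ldgvp,qpdb] -> 12 lines: ednv zsntu ldgvp qpdb jiu lyu mxaru ldwc ouvb gjryt ewe tnfi
Final line count: 12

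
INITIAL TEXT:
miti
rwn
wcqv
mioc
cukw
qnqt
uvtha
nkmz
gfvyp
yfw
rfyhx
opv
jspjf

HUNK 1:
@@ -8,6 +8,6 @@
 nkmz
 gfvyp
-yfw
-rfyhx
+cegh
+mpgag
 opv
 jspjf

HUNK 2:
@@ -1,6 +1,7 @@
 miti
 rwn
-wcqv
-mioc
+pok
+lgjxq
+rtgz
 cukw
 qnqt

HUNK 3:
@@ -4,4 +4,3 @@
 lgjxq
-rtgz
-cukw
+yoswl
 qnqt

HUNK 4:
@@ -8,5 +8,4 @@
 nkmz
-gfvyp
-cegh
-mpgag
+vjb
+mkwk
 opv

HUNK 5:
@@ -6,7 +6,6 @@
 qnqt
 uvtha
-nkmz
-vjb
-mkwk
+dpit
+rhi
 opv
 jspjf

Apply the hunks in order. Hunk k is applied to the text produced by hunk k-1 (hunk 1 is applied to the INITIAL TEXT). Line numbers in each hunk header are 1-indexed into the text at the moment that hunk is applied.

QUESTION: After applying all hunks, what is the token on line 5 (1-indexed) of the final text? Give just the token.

Answer: yoswl

Derivation:
Hunk 1: at line 8 remove [yfw,rfyhx] add [cegh,mpgag] -> 13 lines: miti rwn wcqv mioc cukw qnqt uvtha nkmz gfvyp cegh mpgag opv jspjf
Hunk 2: at line 1 remove [wcqv,mioc] add [pok,lgjxq,rtgz] -> 14 lines: miti rwn pok lgjxq rtgz cukw qnqt uvtha nkmz gfvyp cegh mpgag opv jspjf
Hunk 3: at line 4 remove [rtgz,cukw] add [yoswl] -> 13 lines: miti rwn pok lgjxq yoswl qnqt uvtha nkmz gfvyp cegh mpgag opv jspjf
Hunk 4: at line 8 remove [gfvyp,cegh,mpgag] add [vjb,mkwk] -> 12 lines: miti rwn pok lgjxq yoswl qnqt uvtha nkmz vjb mkwk opv jspjf
Hunk 5: at line 6 remove [nkmz,vjb,mkwk] add [dpit,rhi] -> 11 lines: miti rwn pok lgjxq yoswl qnqt uvtha dpit rhi opv jspjf
Final line 5: yoswl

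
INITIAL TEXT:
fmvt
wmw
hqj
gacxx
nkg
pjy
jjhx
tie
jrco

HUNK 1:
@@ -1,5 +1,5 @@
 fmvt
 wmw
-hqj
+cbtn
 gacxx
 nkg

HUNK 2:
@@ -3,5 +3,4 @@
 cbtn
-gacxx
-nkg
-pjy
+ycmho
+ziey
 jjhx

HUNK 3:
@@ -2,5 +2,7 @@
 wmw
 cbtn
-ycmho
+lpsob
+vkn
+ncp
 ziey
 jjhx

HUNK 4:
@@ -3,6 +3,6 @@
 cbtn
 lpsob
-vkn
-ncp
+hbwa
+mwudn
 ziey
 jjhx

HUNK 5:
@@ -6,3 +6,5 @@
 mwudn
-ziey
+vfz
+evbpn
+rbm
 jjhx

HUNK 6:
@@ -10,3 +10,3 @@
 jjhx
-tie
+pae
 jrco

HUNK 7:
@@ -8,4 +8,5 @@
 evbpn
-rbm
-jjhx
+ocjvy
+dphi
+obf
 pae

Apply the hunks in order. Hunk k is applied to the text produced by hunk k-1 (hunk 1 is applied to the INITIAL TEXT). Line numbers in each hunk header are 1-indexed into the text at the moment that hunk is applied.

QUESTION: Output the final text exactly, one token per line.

Answer: fmvt
wmw
cbtn
lpsob
hbwa
mwudn
vfz
evbpn
ocjvy
dphi
obf
pae
jrco

Derivation:
Hunk 1: at line 1 remove [hqj] add [cbtn] -> 9 lines: fmvt wmw cbtn gacxx nkg pjy jjhx tie jrco
Hunk 2: at line 3 remove [gacxx,nkg,pjy] add [ycmho,ziey] -> 8 lines: fmvt wmw cbtn ycmho ziey jjhx tie jrco
Hunk 3: at line 2 remove [ycmho] add [lpsob,vkn,ncp] -> 10 lines: fmvt wmw cbtn lpsob vkn ncp ziey jjhx tie jrco
Hunk 4: at line 3 remove [vkn,ncp] add [hbwa,mwudn] -> 10 lines: fmvt wmw cbtn lpsob hbwa mwudn ziey jjhx tie jrco
Hunk 5: at line 6 remove [ziey] add [vfz,evbpn,rbm] -> 12 lines: fmvt wmw cbtn lpsob hbwa mwudn vfz evbpn rbm jjhx tie jrco
Hunk 6: at line 10 remove [tie] add [pae] -> 12 lines: fmvt wmw cbtn lpsob hbwa mwudn vfz evbpn rbm jjhx pae jrco
Hunk 7: at line 8 remove [rbm,jjhx] add [ocjvy,dphi,obf] -> 13 lines: fmvt wmw cbtn lpsob hbwa mwudn vfz evbpn ocjvy dphi obf pae jrco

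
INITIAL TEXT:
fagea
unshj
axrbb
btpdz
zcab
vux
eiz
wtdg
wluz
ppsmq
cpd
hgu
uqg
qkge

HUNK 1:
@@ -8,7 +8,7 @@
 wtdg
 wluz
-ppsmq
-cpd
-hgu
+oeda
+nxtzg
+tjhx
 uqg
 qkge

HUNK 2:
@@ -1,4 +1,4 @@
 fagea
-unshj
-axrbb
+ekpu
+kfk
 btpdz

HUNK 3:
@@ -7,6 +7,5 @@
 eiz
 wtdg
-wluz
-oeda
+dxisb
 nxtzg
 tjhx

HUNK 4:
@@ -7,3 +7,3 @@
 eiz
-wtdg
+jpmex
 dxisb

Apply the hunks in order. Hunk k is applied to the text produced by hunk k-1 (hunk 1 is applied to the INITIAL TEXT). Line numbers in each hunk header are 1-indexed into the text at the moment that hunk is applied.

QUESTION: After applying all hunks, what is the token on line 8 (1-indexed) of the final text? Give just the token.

Answer: jpmex

Derivation:
Hunk 1: at line 8 remove [ppsmq,cpd,hgu] add [oeda,nxtzg,tjhx] -> 14 lines: fagea unshj axrbb btpdz zcab vux eiz wtdg wluz oeda nxtzg tjhx uqg qkge
Hunk 2: at line 1 remove [unshj,axrbb] add [ekpu,kfk] -> 14 lines: fagea ekpu kfk btpdz zcab vux eiz wtdg wluz oeda nxtzg tjhx uqg qkge
Hunk 3: at line 7 remove [wluz,oeda] add [dxisb] -> 13 lines: fagea ekpu kfk btpdz zcab vux eiz wtdg dxisb nxtzg tjhx uqg qkge
Hunk 4: at line 7 remove [wtdg] add [jpmex] -> 13 lines: fagea ekpu kfk btpdz zcab vux eiz jpmex dxisb nxtzg tjhx uqg qkge
Final line 8: jpmex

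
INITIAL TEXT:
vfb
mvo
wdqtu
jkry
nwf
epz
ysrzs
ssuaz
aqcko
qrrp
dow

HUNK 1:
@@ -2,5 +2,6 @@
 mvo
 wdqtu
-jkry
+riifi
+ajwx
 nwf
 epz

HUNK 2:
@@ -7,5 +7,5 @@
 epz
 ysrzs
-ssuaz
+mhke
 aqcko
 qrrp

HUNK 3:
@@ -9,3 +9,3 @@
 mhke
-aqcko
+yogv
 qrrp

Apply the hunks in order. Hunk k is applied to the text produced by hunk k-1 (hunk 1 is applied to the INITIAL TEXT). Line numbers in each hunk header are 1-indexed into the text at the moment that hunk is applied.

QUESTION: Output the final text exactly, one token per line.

Hunk 1: at line 2 remove [jkry] add [riifi,ajwx] -> 12 lines: vfb mvo wdqtu riifi ajwx nwf epz ysrzs ssuaz aqcko qrrp dow
Hunk 2: at line 7 remove [ssuaz] add [mhke] -> 12 lines: vfb mvo wdqtu riifi ajwx nwf epz ysrzs mhke aqcko qrrp dow
Hunk 3: at line 9 remove [aqcko] add [yogv] -> 12 lines: vfb mvo wdqtu riifi ajwx nwf epz ysrzs mhke yogv qrrp dow

Answer: vfb
mvo
wdqtu
riifi
ajwx
nwf
epz
ysrzs
mhke
yogv
qrrp
dow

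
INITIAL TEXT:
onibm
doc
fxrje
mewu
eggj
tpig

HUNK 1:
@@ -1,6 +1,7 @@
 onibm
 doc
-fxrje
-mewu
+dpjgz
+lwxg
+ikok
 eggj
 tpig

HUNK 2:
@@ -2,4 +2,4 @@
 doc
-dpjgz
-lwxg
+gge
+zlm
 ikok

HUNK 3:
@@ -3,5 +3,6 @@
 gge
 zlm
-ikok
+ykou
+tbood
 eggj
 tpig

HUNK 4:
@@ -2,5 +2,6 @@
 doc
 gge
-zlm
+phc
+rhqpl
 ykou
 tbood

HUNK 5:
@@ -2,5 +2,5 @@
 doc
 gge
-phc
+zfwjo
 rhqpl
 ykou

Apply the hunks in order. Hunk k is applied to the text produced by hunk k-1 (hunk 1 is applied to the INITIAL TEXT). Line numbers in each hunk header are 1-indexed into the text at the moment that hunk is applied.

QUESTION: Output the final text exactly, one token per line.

Answer: onibm
doc
gge
zfwjo
rhqpl
ykou
tbood
eggj
tpig

Derivation:
Hunk 1: at line 1 remove [fxrje,mewu] add [dpjgz,lwxg,ikok] -> 7 lines: onibm doc dpjgz lwxg ikok eggj tpig
Hunk 2: at line 2 remove [dpjgz,lwxg] add [gge,zlm] -> 7 lines: onibm doc gge zlm ikok eggj tpig
Hunk 3: at line 3 remove [ikok] add [ykou,tbood] -> 8 lines: onibm doc gge zlm ykou tbood eggj tpig
Hunk 4: at line 2 remove [zlm] add [phc,rhqpl] -> 9 lines: onibm doc gge phc rhqpl ykou tbood eggj tpig
Hunk 5: at line 2 remove [phc] add [zfwjo] -> 9 lines: onibm doc gge zfwjo rhqpl ykou tbood eggj tpig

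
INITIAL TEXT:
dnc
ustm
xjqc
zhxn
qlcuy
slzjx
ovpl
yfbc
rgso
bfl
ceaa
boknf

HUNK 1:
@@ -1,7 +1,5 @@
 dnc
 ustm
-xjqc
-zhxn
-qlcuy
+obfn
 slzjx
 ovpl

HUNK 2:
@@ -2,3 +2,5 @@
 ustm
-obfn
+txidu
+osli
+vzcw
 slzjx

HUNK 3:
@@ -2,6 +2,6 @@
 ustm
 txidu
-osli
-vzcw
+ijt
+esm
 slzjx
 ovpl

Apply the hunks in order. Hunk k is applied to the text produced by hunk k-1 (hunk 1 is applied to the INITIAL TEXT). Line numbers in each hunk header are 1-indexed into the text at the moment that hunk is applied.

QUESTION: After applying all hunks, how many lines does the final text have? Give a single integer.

Hunk 1: at line 1 remove [xjqc,zhxn,qlcuy] add [obfn] -> 10 lines: dnc ustm obfn slzjx ovpl yfbc rgso bfl ceaa boknf
Hunk 2: at line 2 remove [obfn] add [txidu,osli,vzcw] -> 12 lines: dnc ustm txidu osli vzcw slzjx ovpl yfbc rgso bfl ceaa boknf
Hunk 3: at line 2 remove [osli,vzcw] add [ijt,esm] -> 12 lines: dnc ustm txidu ijt esm slzjx ovpl yfbc rgso bfl ceaa boknf
Final line count: 12

Answer: 12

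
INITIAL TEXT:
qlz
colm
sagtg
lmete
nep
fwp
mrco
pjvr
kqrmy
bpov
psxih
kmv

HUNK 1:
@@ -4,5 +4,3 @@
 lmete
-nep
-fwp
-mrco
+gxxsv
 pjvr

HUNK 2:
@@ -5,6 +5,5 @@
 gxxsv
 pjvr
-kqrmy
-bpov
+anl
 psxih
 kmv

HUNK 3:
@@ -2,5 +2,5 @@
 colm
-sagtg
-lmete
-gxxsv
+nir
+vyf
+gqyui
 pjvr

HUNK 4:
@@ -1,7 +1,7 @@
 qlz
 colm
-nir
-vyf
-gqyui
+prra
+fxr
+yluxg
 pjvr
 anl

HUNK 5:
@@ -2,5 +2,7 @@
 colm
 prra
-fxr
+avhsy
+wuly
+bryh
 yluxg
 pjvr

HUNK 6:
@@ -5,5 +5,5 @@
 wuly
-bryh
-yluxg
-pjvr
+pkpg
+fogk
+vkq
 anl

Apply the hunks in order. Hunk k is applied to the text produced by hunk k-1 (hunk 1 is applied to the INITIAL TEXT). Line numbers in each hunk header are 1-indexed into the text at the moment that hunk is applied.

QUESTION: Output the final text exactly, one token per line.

Hunk 1: at line 4 remove [nep,fwp,mrco] add [gxxsv] -> 10 lines: qlz colm sagtg lmete gxxsv pjvr kqrmy bpov psxih kmv
Hunk 2: at line 5 remove [kqrmy,bpov] add [anl] -> 9 lines: qlz colm sagtg lmete gxxsv pjvr anl psxih kmv
Hunk 3: at line 2 remove [sagtg,lmete,gxxsv] add [nir,vyf,gqyui] -> 9 lines: qlz colm nir vyf gqyui pjvr anl psxih kmv
Hunk 4: at line 1 remove [nir,vyf,gqyui] add [prra,fxr,yluxg] -> 9 lines: qlz colm prra fxr yluxg pjvr anl psxih kmv
Hunk 5: at line 2 remove [fxr] add [avhsy,wuly,bryh] -> 11 lines: qlz colm prra avhsy wuly bryh yluxg pjvr anl psxih kmv
Hunk 6: at line 5 remove [bryh,yluxg,pjvr] add [pkpg,fogk,vkq] -> 11 lines: qlz colm prra avhsy wuly pkpg fogk vkq anl psxih kmv

Answer: qlz
colm
prra
avhsy
wuly
pkpg
fogk
vkq
anl
psxih
kmv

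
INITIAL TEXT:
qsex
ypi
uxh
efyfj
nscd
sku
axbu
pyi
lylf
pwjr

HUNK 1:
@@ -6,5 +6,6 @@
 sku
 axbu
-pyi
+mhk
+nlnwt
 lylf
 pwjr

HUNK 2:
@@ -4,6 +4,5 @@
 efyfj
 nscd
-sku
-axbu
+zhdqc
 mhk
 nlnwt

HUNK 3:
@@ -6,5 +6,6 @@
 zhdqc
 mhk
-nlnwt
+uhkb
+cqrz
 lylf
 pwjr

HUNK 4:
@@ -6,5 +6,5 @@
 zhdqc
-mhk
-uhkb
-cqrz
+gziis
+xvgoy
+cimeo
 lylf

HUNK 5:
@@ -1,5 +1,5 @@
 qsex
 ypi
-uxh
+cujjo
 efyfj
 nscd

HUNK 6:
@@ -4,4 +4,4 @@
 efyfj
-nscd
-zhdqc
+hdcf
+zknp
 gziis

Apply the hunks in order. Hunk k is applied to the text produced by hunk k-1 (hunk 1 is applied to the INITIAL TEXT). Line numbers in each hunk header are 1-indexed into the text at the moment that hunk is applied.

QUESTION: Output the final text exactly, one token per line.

Answer: qsex
ypi
cujjo
efyfj
hdcf
zknp
gziis
xvgoy
cimeo
lylf
pwjr

Derivation:
Hunk 1: at line 6 remove [pyi] add [mhk,nlnwt] -> 11 lines: qsex ypi uxh efyfj nscd sku axbu mhk nlnwt lylf pwjr
Hunk 2: at line 4 remove [sku,axbu] add [zhdqc] -> 10 lines: qsex ypi uxh efyfj nscd zhdqc mhk nlnwt lylf pwjr
Hunk 3: at line 6 remove [nlnwt] add [uhkb,cqrz] -> 11 lines: qsex ypi uxh efyfj nscd zhdqc mhk uhkb cqrz lylf pwjr
Hunk 4: at line 6 remove [mhk,uhkb,cqrz] add [gziis,xvgoy,cimeo] -> 11 lines: qsex ypi uxh efyfj nscd zhdqc gziis xvgoy cimeo lylf pwjr
Hunk 5: at line 1 remove [uxh] add [cujjo] -> 11 lines: qsex ypi cujjo efyfj nscd zhdqc gziis xvgoy cimeo lylf pwjr
Hunk 6: at line 4 remove [nscd,zhdqc] add [hdcf,zknp] -> 11 lines: qsex ypi cujjo efyfj hdcf zknp gziis xvgoy cimeo lylf pwjr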